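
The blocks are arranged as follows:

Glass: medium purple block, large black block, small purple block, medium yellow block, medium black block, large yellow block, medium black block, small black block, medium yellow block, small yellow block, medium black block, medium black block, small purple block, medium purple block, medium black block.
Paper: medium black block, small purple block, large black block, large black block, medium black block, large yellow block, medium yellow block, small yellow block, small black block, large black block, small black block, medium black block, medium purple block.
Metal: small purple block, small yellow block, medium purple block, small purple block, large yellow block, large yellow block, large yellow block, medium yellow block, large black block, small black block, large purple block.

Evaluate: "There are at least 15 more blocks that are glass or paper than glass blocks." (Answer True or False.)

blocks that are glass or paper: 28.
glass blocks: 15.
The claim requires 28 − 15 = 13 ≥ 15, which does not hold.

False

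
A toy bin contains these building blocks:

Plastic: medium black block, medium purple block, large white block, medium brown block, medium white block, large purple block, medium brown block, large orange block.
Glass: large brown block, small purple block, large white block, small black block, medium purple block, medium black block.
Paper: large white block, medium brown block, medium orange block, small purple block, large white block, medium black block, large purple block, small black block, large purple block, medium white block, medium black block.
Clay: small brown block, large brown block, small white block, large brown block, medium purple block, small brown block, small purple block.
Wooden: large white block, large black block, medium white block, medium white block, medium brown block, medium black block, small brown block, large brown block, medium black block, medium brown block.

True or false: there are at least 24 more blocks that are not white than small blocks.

blocks that are not white: 32.
small blocks: 9.
The claim requires 32 − 9 = 23 ≥ 24, which does not hold.

False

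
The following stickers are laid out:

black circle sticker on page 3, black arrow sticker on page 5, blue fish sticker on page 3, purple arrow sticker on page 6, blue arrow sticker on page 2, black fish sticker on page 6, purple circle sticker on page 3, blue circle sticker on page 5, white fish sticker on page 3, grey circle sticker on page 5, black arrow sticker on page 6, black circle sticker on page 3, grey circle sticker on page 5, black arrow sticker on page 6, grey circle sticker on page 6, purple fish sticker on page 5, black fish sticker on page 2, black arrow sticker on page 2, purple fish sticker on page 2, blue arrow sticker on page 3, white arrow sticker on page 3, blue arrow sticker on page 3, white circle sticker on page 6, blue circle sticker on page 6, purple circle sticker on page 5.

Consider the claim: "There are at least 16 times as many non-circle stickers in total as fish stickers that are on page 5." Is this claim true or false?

|non-circle stickers| = 15.
|fish stickers on page 5| = 1.
The claim requires 15 ≥ 16 × 1 = 16, which does not hold.

False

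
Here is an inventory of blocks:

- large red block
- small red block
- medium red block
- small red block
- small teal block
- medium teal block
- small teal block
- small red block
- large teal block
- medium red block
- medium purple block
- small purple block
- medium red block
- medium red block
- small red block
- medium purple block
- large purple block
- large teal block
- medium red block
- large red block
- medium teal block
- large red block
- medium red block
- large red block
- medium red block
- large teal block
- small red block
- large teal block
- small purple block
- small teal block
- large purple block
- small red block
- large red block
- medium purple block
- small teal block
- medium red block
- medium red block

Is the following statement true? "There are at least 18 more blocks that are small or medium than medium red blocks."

There are 26 blocks that are small or medium.
There are 9 medium red blocks.
The claim requires 26 − 9 = 17 ≥ 18, which does not hold.

False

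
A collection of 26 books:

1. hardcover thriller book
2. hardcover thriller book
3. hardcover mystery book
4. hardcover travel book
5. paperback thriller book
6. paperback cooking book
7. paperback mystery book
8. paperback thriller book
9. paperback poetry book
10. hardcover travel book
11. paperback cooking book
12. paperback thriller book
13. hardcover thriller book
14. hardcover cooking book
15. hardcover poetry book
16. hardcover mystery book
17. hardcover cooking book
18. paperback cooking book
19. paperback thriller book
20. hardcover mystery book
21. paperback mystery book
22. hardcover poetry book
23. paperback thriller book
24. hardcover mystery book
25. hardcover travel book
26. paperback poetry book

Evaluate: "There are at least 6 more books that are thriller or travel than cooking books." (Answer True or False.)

There are 11 books that are thriller or travel.
There are 5 cooking books.
The claim requires 11 − 5 = 6 ≥ 6, which holds.

True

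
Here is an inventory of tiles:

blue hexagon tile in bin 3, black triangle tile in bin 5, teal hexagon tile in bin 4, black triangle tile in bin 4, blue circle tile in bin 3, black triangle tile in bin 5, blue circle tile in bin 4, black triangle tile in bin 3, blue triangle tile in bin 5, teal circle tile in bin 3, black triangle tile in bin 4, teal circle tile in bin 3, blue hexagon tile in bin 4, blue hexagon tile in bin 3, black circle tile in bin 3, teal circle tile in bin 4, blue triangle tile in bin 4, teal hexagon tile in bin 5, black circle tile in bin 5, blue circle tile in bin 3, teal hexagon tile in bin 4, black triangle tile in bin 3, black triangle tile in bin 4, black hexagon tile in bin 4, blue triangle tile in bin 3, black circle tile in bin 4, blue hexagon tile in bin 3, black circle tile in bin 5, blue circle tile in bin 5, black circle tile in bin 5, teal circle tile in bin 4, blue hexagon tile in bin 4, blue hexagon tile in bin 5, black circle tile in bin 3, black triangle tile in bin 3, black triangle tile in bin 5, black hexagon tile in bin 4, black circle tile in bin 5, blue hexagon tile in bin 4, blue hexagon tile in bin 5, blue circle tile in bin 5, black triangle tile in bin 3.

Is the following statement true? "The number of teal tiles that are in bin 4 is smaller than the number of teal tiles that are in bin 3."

False

|teal tiles in bin 4| = 4.
|teal tiles in bin 3| = 2.
The claim requires 4 < 2, which does not hold.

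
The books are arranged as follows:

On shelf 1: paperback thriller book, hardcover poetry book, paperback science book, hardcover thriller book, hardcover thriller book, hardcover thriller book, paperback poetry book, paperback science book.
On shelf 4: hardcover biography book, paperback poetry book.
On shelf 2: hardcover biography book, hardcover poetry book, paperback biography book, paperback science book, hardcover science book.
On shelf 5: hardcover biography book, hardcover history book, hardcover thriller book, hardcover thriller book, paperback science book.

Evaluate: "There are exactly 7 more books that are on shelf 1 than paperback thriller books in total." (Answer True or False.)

There are 8 books on shelf 1.
There is 1 paperback thriller book.
The claim requires 8 − 1 (= 7) to equal 7, which holds.

True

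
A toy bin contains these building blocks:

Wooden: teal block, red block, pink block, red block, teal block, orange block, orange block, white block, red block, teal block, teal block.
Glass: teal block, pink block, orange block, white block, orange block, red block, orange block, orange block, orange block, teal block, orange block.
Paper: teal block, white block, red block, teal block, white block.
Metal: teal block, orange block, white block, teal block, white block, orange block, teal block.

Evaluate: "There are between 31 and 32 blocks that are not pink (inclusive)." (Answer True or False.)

True

blocks that are not pink: 32.
The claim requires 31 ≤ 32 ≤ 32, which holds.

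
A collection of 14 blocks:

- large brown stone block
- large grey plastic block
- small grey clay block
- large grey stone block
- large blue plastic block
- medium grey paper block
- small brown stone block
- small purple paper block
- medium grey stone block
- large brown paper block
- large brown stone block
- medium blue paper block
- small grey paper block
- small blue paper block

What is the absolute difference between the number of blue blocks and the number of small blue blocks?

2

blue blocks: 3. small blue blocks: 1.
|3 − 1| = 3 − 1 = 2.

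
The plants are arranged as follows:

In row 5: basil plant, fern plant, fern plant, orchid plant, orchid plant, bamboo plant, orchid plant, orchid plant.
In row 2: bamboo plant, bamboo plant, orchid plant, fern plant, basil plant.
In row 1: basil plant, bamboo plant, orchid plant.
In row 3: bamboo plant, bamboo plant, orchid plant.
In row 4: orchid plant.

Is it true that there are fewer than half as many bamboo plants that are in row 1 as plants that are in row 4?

False

bamboo plants in row 1: 1.
plants in row 4: 1.
The claim requires 2 × 1 = 2 < 1, which does not hold.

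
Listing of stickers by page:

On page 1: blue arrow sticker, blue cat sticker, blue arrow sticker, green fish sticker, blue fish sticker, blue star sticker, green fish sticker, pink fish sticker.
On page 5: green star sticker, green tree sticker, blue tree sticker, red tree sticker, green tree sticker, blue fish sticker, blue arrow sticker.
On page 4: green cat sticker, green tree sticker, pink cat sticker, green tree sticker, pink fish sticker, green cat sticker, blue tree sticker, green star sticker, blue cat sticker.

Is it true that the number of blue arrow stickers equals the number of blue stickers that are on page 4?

False

blue arrow stickers: 3.
blue stickers on page 4: 2.
The claim requires 3 = 2, which does not hold.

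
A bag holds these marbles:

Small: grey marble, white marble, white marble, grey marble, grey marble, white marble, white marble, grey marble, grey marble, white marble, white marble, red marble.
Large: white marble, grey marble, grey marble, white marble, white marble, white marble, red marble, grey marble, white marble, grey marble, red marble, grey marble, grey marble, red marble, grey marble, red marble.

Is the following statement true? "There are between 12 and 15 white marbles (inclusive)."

False

|white marbles| = 11.
The claim requires 12 ≤ 11 ≤ 15, which does not hold.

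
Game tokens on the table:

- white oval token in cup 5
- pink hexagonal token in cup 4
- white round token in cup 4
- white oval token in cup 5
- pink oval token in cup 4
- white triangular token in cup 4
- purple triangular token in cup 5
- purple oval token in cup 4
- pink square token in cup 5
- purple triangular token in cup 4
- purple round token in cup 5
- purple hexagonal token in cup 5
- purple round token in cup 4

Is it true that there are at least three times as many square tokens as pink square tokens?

False

square tokens: 1.
pink square tokens: 1.
The claim requires 1 ≥ 3 × 1 = 3, which does not hold.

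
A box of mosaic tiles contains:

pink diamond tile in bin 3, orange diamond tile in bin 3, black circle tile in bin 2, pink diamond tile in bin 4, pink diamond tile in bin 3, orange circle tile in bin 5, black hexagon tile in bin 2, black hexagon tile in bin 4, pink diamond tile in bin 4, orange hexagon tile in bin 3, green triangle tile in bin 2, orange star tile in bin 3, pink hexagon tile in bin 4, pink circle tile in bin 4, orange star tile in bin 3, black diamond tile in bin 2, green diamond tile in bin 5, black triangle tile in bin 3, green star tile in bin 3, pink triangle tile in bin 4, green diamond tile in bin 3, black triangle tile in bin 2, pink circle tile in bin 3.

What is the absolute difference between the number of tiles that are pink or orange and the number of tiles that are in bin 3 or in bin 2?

2

tiles that are pink or orange: 13. tiles in bin 3 or in bin 2: 15.
|13 − 15| = 15 − 13 = 2.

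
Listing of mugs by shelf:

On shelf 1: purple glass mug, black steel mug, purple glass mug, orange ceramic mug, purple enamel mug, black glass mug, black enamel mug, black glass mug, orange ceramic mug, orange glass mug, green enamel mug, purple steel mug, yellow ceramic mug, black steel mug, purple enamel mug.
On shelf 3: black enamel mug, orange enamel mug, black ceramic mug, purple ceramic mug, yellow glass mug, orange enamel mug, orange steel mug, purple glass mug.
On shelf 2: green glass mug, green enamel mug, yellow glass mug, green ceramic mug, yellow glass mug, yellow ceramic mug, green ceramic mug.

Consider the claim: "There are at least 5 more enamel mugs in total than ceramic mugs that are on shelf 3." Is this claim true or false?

enamel mugs: 8.
ceramic mugs on shelf 3: 2.
The claim requires 8 − 2 = 6 ≥ 5, which holds.

True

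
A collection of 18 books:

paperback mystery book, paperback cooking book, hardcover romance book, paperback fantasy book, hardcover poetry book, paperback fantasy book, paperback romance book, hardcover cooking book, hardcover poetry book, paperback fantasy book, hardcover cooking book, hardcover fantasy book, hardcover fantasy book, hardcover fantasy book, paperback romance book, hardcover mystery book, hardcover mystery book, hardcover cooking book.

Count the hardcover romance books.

1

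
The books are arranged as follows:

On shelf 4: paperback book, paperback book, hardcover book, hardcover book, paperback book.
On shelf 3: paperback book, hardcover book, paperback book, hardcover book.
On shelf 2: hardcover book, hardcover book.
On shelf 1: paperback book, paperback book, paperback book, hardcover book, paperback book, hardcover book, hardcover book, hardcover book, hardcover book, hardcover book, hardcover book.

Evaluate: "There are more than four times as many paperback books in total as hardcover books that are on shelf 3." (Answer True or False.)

True

|paperback books| = 9.
|hardcover books on shelf 3| = 2.
The claim requires 9 > 4 × 2 = 8, which holds.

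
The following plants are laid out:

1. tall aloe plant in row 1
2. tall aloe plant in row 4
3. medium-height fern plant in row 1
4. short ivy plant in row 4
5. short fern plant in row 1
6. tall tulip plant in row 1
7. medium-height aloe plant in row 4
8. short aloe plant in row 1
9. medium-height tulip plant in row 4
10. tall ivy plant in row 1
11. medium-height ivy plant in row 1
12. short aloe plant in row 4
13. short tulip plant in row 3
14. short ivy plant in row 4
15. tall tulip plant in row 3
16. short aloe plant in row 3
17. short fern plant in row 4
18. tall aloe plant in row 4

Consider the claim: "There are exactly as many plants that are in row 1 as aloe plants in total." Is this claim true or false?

True

plants in row 1: 7.
aloe plants: 7.
The claim requires 7 = 7, which holds.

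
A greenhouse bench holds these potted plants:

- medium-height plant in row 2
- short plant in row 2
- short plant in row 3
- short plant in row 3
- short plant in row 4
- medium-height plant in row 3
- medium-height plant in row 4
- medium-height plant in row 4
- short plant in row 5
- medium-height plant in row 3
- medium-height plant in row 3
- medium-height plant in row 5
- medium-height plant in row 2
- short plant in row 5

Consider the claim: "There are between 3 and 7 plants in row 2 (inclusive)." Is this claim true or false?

True

plants in row 2: 3.
The claim requires 3 ≤ 3 ≤ 7, which holds.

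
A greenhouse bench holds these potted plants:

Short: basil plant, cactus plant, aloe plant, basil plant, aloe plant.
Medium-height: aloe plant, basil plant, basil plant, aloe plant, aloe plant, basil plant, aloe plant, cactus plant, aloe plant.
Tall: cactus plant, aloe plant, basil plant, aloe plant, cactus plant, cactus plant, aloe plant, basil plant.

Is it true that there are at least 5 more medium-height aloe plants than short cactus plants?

medium-height aloe plants: 5.
short cactus plants: 1.
The claim requires 5 − 1 = 4 ≥ 5, which does not hold.

False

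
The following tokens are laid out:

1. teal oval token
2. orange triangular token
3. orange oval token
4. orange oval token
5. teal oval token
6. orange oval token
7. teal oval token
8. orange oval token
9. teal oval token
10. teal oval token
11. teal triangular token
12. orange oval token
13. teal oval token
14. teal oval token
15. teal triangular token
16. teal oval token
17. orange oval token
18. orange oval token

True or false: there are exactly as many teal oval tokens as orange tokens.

True

There are 8 teal oval tokens.
There are 8 orange tokens.
The claim requires 8 = 8, which holds.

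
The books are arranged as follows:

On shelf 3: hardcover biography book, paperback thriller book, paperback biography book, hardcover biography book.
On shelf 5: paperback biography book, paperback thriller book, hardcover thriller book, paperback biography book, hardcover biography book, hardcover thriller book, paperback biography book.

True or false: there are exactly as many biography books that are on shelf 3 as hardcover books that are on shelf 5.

|biography books on shelf 3| = 3.
|hardcover books on shelf 5| = 3.
The claim requires 3 = 3, which holds.

True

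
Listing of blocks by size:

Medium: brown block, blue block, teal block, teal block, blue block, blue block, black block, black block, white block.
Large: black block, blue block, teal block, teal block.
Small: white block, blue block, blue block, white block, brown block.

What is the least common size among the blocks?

Counts by size: medium 9, small 5, large 4.
The minimum is 4, held uniquely by large.

large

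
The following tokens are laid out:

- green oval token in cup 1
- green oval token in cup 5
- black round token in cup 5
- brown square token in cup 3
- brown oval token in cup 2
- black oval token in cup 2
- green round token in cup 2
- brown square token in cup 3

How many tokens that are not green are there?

Total tokens: 8; with the excluded value: 3; remaining 8 − 3 = 5.

5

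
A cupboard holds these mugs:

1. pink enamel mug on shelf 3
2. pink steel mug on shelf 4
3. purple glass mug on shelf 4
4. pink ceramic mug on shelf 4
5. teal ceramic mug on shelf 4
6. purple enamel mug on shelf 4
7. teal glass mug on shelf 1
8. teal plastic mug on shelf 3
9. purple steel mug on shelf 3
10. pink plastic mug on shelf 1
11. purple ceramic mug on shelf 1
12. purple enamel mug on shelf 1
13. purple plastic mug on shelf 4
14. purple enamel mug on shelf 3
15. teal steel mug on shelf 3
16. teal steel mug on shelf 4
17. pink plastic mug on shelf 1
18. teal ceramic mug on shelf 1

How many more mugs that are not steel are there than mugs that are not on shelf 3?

mugs that are not steel: 14.
mugs that are not on shelf 3: 13.
14 − 13 = 1.

1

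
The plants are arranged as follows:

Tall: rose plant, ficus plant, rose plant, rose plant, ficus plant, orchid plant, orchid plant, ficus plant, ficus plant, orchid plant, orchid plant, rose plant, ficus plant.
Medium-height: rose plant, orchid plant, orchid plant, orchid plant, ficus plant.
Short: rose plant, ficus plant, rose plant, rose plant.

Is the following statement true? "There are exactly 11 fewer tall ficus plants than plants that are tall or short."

False

|tall ficus plants| = 5.
|plants that are tall or short| = 17.
The claim requires 17 − 5 (= 12) to equal 11, which does not hold.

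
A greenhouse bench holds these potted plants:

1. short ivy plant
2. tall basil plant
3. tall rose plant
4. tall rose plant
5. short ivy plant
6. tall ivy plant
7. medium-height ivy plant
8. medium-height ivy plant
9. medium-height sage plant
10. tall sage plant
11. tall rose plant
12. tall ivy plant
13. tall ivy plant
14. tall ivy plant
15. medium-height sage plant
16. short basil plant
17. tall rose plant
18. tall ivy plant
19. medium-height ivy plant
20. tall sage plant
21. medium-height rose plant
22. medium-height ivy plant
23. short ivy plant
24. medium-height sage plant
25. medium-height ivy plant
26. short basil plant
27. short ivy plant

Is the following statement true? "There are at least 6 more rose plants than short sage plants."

False

rose plants: 5.
short sage plants: 0.
The claim requires 5 − 0 = 5 ≥ 6, which does not hold.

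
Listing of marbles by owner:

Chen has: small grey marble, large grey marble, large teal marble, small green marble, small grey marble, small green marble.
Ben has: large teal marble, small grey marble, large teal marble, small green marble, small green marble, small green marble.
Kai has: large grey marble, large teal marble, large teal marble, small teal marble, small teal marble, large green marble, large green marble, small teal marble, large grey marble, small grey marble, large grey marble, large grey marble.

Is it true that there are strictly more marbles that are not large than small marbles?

False

There are 12 marbles that are not large.
There are 12 small marbles.
The claim requires 12 > 12, which does not hold.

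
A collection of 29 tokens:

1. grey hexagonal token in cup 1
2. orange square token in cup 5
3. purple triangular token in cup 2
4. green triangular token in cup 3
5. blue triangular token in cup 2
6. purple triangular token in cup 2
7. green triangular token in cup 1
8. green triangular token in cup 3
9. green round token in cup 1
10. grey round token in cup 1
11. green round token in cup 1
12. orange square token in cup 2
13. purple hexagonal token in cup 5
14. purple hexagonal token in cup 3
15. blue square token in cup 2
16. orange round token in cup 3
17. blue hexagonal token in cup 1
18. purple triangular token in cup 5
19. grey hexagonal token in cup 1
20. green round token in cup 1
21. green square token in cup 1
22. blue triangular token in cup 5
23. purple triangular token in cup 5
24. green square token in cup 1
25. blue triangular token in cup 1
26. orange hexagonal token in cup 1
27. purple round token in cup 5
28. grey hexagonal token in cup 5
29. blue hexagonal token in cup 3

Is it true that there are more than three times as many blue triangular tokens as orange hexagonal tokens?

False

There are 3 blue triangular tokens.
There is 1 orange hexagonal token.
The claim requires 3 > 3 × 1 = 3, which does not hold.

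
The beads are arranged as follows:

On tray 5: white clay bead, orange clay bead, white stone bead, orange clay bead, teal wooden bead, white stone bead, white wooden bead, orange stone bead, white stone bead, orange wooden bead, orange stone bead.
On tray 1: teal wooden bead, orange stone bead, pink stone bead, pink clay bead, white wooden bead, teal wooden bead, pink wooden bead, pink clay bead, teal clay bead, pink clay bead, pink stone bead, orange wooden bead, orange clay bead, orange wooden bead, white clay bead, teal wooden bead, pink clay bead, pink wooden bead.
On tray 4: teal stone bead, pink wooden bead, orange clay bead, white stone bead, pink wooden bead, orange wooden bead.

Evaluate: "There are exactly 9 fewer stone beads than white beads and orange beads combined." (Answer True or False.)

stone beads: 10.
white beads: 8; orange beads: 11; combined: 8 + 11 = 19.
The claim requires 19 − 10 (= 9) to equal 9, which holds.

True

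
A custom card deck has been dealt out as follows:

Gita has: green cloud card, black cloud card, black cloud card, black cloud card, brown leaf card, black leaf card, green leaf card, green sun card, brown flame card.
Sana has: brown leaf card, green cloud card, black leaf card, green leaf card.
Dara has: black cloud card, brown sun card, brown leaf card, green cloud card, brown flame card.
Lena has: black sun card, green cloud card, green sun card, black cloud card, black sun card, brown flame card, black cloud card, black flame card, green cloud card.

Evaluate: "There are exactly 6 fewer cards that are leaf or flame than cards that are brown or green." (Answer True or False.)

|cards that are leaf or flame| = 11.
|cards that are brown or green| = 16.
The claim requires 16 − 11 (= 5) to equal 6, which does not hold.

False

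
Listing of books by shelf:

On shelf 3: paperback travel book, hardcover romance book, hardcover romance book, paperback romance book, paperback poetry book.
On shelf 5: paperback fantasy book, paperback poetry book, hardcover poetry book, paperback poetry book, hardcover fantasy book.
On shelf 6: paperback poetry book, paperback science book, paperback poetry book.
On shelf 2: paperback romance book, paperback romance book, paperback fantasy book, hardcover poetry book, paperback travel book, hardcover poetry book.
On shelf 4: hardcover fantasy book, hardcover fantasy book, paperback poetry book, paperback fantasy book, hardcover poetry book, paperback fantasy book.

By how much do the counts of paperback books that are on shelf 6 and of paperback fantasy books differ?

1

paperback books on shelf 6: 3. paperback fantasy books: 4.
|3 − 4| = 4 − 3 = 1.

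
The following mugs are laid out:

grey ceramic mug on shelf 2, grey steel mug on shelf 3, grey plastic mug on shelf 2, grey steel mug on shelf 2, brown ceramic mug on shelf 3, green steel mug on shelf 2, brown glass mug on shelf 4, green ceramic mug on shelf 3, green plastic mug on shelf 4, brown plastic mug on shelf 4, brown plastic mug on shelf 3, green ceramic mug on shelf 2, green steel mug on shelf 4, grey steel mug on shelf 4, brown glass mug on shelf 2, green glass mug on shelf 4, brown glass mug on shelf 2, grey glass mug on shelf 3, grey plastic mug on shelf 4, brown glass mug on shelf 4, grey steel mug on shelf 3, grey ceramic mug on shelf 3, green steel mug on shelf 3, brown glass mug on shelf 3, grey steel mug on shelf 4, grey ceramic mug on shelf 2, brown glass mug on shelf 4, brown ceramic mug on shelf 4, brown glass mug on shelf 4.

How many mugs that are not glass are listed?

Total mugs: 29; with the excluded value: 9; remaining 29 − 9 = 20.

20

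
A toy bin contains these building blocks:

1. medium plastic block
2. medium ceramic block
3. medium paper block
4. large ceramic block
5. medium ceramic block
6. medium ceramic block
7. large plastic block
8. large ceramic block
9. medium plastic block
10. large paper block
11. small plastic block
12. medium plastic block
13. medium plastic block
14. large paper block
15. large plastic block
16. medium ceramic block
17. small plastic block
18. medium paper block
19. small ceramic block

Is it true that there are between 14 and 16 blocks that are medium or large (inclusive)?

True

blocks that are medium or large: 16.
The claim requires 14 ≤ 16 ≤ 16, which holds.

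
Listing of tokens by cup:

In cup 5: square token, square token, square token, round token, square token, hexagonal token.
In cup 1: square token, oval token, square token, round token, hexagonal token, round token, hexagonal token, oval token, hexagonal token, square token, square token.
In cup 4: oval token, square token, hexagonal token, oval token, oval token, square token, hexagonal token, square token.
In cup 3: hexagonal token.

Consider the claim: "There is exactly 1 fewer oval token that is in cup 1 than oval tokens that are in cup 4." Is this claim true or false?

There are 2 oval tokens in cup 1.
There are 3 oval tokens in cup 4.
The claim requires 3 − 2 (= 1) to equal 1, which holds.

True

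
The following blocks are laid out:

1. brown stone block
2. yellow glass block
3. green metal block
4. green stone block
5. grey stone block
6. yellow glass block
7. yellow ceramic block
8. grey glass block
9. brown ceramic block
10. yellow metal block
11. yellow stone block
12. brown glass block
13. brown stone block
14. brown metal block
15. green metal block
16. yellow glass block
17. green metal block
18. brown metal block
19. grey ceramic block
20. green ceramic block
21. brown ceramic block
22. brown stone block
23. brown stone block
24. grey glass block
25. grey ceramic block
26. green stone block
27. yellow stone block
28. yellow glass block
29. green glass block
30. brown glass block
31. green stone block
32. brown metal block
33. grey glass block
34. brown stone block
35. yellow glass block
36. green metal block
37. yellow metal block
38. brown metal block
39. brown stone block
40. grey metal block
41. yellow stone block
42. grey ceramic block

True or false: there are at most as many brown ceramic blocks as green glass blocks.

|brown ceramic blocks| = 2.
|green glass blocks| = 1.
The claim requires 2 ≤ 1, which does not hold.

False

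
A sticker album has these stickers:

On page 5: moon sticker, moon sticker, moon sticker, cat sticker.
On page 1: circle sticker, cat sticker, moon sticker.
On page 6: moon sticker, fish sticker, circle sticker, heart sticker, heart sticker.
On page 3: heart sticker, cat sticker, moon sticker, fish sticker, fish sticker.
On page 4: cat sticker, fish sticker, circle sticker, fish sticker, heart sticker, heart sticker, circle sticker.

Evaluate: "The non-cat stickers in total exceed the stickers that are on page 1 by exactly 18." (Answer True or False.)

There are 20 non-cat stickers.
There are 3 stickers on page 1.
The claim requires 20 − 3 (= 17) to equal 18, which does not hold.

False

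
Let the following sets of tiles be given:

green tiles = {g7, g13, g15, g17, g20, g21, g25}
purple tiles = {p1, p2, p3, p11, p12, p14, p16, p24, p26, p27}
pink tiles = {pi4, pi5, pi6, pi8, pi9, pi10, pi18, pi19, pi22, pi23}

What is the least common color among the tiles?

Counts by color: pink 10, purple 10, green 7.
The minimum is 7, held uniquely by green.

green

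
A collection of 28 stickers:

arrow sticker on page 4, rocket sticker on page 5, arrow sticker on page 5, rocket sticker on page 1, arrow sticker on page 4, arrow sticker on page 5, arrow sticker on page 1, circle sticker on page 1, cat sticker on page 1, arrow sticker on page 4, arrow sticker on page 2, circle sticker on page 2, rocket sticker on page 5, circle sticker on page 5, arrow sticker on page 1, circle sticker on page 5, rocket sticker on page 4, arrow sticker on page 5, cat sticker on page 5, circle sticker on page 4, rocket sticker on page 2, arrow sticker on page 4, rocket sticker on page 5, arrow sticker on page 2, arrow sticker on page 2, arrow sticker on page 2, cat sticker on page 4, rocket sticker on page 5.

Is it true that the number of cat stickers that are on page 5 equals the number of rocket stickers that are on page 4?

True

cat stickers on page 5: 1.
rocket stickers on page 4: 1.
The claim requires 1 = 1, which holds.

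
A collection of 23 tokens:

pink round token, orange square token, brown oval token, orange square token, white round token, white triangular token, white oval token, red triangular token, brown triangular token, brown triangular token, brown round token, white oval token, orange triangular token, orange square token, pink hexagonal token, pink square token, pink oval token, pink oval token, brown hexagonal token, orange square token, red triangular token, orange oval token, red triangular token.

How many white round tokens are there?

1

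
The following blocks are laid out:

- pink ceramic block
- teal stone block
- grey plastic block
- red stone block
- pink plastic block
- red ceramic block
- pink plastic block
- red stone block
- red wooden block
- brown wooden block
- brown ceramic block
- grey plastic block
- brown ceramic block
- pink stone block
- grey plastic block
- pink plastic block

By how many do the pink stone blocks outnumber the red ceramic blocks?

0

pink stone blocks: 1.
red ceramic blocks: 1.
1 − 1 = 0.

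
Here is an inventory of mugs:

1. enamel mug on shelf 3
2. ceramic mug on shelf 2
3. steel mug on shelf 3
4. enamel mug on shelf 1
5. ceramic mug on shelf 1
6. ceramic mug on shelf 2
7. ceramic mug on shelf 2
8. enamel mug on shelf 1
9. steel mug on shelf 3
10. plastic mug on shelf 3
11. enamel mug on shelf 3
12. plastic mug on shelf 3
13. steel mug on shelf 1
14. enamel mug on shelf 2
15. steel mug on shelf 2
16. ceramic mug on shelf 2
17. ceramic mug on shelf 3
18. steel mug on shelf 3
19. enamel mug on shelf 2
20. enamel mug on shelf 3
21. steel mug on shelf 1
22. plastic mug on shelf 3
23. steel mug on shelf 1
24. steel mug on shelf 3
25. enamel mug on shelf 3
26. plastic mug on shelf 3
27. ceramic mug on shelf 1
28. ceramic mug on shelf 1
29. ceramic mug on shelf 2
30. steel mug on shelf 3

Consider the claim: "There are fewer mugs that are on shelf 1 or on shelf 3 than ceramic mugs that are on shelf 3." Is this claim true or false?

False

There are 22 mugs on shelf 1 or on shelf 3.
There is 1 ceramic mug on shelf 3.
The claim requires 22 < 1, which does not hold.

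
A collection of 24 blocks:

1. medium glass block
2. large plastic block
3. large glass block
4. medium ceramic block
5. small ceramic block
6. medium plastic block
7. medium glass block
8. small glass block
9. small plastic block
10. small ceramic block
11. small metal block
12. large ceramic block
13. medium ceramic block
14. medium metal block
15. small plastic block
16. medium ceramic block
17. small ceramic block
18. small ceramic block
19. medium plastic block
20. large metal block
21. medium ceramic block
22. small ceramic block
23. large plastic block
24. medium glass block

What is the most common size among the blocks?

medium

Counts by size: medium 10, small 9, large 5.
The maximum is 10, held uniquely by medium.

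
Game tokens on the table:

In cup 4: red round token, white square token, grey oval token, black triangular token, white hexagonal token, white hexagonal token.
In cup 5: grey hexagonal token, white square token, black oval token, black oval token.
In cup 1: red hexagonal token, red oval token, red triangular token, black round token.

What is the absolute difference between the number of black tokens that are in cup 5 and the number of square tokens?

0

black tokens in cup 5: 2. square tokens: 2.
|2 − 2| = 2 − 2 = 0.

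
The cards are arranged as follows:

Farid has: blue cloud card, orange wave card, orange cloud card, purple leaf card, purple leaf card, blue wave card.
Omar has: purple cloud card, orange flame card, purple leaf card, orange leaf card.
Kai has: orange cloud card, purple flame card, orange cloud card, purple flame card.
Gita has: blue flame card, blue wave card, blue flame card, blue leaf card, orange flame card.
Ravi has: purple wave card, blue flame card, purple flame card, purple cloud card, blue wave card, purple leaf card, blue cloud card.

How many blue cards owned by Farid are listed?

2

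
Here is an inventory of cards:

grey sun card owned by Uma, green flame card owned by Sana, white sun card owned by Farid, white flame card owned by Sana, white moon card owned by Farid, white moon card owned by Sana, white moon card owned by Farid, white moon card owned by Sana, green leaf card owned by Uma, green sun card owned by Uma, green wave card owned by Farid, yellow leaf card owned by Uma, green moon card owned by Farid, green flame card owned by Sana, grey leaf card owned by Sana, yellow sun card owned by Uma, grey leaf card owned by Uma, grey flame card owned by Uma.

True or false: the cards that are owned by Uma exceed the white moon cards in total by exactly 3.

|cards owned by Uma| = 7.
|white moon cards| = 4.
The claim requires 7 − 4 (= 3) to equal 3, which holds.

True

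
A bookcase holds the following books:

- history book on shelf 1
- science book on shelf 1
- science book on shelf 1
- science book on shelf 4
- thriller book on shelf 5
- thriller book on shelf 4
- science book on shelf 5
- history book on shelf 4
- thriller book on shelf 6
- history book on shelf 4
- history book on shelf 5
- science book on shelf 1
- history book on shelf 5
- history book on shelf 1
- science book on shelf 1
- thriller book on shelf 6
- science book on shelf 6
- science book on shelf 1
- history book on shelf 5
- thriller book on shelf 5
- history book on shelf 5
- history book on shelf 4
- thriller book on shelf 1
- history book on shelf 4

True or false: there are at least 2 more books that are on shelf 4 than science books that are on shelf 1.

False

books on shelf 4: 6.
science books on shelf 1: 5.
The claim requires 6 − 5 = 1 ≥ 2, which does not hold.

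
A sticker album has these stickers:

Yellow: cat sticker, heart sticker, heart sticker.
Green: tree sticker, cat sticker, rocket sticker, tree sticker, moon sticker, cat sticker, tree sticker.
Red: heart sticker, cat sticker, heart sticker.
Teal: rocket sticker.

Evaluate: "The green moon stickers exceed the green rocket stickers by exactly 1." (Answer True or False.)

False

There is 1 green moon sticker.
There is 1 green rocket sticker.
The claim requires 1 − 1 (= 0) to equal 1, which does not hold.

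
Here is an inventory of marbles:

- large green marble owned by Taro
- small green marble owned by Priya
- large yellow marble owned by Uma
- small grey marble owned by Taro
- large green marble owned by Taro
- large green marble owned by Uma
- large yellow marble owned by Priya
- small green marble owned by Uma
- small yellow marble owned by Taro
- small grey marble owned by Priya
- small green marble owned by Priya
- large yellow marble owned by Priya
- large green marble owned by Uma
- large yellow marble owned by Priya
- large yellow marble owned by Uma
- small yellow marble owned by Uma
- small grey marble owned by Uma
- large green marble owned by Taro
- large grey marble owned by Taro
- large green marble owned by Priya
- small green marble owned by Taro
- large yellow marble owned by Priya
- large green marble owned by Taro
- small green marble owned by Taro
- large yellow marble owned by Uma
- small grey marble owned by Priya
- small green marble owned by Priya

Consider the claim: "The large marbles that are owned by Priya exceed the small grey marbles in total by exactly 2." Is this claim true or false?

large marbles owned by Priya: 5.
small grey marbles: 4.
The claim requires 5 − 4 (= 1) to equal 2, which does not hold.

False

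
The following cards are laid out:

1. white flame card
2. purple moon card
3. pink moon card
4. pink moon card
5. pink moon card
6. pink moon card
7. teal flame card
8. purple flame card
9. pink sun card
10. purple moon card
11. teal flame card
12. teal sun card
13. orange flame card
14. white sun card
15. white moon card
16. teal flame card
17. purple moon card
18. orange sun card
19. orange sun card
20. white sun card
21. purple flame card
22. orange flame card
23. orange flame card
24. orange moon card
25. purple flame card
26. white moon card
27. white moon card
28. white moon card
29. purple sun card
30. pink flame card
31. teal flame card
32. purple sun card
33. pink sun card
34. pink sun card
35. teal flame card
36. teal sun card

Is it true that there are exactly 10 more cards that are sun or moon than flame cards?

True

|cards that are sun or moon| = 23.
|flame cards| = 13.
The claim requires 23 − 13 (= 10) to equal 10, which holds.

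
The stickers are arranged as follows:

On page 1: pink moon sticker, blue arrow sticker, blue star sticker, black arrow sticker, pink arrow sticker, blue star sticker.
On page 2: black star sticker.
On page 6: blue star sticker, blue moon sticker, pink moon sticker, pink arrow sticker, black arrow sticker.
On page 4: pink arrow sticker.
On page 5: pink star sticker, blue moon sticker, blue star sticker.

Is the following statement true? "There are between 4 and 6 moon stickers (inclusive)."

True

There are 4 moon stickers.
The claim requires 4 ≤ 4 ≤ 6, which holds.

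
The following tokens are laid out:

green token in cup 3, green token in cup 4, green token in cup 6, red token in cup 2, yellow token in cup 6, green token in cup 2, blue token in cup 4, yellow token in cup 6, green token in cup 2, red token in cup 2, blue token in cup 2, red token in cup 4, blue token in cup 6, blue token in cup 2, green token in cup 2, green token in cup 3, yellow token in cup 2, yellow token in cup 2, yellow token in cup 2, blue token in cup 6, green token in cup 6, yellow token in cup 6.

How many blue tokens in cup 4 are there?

1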